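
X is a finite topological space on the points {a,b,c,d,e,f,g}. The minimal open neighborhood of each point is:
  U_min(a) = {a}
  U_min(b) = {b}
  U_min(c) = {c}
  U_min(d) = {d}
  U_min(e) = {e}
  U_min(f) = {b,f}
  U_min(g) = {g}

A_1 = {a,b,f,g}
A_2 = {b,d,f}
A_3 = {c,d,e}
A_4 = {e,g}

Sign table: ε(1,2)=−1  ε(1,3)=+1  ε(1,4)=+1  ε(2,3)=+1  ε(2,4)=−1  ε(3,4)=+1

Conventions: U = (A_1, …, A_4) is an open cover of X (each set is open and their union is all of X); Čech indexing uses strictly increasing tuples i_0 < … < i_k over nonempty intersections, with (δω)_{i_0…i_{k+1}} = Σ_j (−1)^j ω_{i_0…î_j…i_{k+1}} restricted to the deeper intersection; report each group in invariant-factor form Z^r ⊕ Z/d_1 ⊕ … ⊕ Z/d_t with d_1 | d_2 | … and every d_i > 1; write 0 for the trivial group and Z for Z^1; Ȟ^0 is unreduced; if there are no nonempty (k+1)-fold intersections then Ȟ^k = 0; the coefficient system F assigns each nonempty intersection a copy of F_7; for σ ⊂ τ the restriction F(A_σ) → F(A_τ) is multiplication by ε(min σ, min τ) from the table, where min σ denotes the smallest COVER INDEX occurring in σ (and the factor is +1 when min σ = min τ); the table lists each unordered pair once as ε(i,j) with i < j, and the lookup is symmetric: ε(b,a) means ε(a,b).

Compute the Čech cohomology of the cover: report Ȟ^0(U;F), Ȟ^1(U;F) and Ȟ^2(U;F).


cover nerve:
  A12={b,f} A14={g} A23={d} A34={e}
C dims 4,4; δ0: rk_F7 4
Ȟ^0: (4−4)−0=0 ⇒ 0
Ȟ^1: (4−0)−4=0 ⇒ 0
Ȟ^2: (0−0)−0=0 ⇒ 0

Ȟ^0(U;F) ≅ 0, Ȟ^1(U;F) ≅ 0 and Ȟ^2(U;F) ≅ 0


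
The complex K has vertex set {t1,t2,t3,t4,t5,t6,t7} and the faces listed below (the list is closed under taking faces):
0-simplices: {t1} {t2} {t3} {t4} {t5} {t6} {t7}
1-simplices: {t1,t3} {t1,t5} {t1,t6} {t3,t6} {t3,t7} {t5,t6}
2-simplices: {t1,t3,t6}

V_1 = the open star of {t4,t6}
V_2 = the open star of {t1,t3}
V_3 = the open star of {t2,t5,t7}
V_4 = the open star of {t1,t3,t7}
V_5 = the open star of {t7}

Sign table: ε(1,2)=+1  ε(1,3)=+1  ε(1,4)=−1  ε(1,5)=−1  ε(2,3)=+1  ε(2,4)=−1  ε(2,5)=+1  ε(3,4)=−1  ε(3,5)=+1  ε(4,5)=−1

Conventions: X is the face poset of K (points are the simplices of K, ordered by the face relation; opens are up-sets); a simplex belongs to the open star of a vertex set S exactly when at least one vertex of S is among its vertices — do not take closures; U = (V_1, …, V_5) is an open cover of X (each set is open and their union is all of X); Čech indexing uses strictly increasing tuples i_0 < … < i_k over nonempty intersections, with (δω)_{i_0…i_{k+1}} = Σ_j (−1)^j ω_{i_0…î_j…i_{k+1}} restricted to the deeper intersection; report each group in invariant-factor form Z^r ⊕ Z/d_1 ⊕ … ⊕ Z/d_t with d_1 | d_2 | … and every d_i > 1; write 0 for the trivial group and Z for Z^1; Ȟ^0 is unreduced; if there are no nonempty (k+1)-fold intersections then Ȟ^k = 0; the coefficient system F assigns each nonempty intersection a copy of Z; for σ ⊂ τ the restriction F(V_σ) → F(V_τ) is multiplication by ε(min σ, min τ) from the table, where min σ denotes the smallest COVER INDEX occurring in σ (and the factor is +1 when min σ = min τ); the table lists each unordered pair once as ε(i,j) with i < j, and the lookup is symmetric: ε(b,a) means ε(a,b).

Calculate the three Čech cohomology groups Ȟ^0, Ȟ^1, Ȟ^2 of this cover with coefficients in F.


Ȟ^0 = Z, Ȟ^1 = Z, Ȟ^2 = 0

nerve simplices:
  V1={{t4},{t6},{t1,t6},{t3,t6},{t5,t6},{t1,t3,t6}} V2={{t1},{t3},{t1,t3},{t1,t5},{t1,t6},{t3,t6},{t3,t7},{t1,t3,t6}} V3={{t2},{t5},{t7},{t1,t5},{t3,t7},{t5,t6}} V4={{t1},{t3},{t7},{t1,t3},{t1,t5},{t1,t6},{t3,t6},{t3,t7},{t1,t3,t6}} V5={{t7},{t3,t7}}
  V12={{t1,t6},{t3,t6},{t1,t3,t6}} V13={{t5,t6}} V14={{t1,t6},{t3,t6},{t1,t3,t6}} V23={{t1,t5},{t3,t7}} V24={{t1},{t3},{t1,t3},{t1,t5},{t1,t6},{t3,t6},{t3,t7},{t1,t3,t6}} V25={{t3,t7}} V34={{t7},{t1,t5},{t3,t7}} V35={{t7},{t3,t7}} V45={{t7},{t3,t7}}
  V124={{t1,t6},{t3,t6},{t1,t3,t6}} V234={{t1,t5},{t3,t7}} V235={{t3,t7}} V245={{t3,t7}} V345={{t7},{t3,t7}}
  V2345={{t3,t7}}
C dims 5,9,5,1; δ0: rk 4, SNF 1^4; δ1: rk 4, SNF 1^4; δ2: rk 1, SNF 1^1
degree 0: 5−4−0 = 1 → Ȟ^0 ≅ Z
degree 1: 9−4−4 = 1 → Ȟ^1 ≅ Z
degree 2: 5−1−4 = 0 → Ȟ^2 ≅ 0


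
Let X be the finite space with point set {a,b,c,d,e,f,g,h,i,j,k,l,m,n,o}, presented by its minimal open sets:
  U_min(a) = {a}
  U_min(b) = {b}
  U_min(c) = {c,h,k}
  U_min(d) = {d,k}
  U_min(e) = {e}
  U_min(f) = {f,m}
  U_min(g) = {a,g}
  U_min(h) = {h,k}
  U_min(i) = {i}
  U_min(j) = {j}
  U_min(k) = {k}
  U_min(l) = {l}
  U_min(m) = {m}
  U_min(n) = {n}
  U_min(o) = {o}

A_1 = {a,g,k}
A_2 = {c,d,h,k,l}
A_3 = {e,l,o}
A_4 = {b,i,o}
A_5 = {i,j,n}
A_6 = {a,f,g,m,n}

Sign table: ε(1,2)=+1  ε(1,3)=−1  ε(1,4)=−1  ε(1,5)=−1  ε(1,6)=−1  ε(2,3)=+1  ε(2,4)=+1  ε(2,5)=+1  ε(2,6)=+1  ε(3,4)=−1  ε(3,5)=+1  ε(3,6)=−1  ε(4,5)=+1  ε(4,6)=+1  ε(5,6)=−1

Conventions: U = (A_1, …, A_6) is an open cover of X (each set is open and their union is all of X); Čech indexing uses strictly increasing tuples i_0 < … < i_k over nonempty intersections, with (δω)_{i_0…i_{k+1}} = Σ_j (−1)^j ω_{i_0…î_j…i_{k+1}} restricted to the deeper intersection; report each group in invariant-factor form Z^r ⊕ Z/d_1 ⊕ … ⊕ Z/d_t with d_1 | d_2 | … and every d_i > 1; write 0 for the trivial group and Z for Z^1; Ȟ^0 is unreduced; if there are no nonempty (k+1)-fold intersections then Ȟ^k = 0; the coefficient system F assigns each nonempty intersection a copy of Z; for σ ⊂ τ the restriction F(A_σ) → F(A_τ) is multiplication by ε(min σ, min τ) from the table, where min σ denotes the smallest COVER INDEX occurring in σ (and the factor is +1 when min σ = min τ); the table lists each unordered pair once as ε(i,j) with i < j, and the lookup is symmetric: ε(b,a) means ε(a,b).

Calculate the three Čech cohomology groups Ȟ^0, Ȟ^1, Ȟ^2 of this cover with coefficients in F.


Ȟ^0(U;F) ≅ 0,  Ȟ^1(U;F) ≅ Z/2,  Ȟ^2(U;F) ≅ 0

cover nerve:
  A12={k} A16={a,g} A23={l} A34={o} A45={i} A56={n}
C dims 6,6; δ0: rk 6, SNF 1^5·2
Ȟ^0: (6−6)−0=0 ⇒ 0
Ȟ^1: (6−0)−6=0 plus torsion [2] ⇒ Z/2
Ȟ^2: (0−0)−0=0 ⇒ 0


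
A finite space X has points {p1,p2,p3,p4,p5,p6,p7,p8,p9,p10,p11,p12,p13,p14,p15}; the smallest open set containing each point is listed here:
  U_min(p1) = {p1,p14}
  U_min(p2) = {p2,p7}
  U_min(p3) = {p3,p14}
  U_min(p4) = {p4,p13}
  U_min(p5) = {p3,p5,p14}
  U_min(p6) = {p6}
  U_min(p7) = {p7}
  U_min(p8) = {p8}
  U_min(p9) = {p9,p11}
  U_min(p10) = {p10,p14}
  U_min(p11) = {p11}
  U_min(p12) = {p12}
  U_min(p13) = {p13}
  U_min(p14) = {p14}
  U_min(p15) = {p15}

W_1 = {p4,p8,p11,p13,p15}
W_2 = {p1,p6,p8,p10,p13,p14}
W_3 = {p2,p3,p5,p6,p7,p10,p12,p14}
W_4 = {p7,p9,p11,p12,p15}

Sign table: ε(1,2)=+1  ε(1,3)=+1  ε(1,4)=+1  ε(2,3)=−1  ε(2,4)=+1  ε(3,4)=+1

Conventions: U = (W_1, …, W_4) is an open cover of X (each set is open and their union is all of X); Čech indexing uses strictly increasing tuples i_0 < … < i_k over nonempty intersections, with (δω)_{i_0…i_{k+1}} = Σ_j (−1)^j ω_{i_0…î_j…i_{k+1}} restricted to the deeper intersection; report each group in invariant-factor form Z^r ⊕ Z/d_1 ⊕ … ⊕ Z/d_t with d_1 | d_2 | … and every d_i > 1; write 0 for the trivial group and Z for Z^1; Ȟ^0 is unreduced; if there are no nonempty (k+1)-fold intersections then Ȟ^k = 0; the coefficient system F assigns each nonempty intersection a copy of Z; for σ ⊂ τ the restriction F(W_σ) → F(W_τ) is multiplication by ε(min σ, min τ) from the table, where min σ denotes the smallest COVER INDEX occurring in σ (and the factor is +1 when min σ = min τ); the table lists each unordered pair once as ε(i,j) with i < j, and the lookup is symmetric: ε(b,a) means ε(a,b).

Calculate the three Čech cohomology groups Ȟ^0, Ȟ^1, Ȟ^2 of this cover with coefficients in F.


cover nerve:
  W12={p8,p13} W14={p11,p15} W23={p6,p10,p14} W34={p7,p12}
C dims 4,4; δ0: rk 4, SNF 1^3·2
Ȟ^0: (4−4)−0=0 ⇒ 0
Ȟ^1: (4−0)−4=0 plus torsion [2] ⇒ Z/2
Ȟ^2: (0−0)−0=0 ⇒ 0

Ȟ^0 ≅ 0; Ȟ^1 ≅ Z/2; Ȟ^2 ≅ 0


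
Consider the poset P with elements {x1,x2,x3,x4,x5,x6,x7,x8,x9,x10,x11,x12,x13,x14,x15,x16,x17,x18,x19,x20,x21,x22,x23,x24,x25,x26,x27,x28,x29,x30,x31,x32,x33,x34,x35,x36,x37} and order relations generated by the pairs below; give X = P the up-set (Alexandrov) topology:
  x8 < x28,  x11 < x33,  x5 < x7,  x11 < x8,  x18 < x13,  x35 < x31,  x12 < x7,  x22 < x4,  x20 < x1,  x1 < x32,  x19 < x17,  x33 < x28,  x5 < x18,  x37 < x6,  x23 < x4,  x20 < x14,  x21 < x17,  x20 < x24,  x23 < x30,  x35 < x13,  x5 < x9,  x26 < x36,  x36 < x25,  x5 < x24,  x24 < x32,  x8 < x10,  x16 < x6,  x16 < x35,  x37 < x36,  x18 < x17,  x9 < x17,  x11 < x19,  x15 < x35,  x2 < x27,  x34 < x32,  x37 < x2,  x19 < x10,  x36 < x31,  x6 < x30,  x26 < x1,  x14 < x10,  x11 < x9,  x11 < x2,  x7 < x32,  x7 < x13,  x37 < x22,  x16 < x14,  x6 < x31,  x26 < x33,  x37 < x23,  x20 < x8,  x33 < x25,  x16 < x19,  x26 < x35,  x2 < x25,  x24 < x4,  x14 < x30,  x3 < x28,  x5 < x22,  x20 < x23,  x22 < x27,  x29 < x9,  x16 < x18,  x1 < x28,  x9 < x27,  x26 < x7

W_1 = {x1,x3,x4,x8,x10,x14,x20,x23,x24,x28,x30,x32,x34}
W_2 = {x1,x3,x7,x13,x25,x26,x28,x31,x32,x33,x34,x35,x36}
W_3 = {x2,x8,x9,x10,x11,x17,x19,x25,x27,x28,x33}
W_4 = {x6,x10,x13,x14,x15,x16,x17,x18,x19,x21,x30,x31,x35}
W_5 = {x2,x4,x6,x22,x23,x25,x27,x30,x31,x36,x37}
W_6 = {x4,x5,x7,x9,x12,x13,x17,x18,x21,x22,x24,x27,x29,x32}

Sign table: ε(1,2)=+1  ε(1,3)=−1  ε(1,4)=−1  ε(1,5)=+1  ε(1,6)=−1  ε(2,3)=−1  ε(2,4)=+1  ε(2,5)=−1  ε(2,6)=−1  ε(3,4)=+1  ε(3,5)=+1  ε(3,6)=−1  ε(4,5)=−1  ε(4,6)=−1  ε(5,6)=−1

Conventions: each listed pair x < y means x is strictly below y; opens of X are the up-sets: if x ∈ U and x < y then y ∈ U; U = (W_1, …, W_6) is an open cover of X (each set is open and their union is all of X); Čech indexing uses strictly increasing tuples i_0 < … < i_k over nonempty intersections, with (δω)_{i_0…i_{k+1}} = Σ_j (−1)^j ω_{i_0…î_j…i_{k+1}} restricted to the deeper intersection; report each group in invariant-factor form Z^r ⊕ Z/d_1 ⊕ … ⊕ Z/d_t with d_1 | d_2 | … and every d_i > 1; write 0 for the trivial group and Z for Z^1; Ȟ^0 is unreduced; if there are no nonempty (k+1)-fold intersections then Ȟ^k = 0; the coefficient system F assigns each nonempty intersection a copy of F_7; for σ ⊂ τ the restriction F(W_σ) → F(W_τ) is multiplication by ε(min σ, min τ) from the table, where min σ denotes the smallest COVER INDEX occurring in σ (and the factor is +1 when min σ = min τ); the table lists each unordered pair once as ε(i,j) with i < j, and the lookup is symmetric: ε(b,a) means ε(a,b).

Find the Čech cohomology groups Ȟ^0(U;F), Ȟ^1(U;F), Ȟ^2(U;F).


intersection data:
  W12={x1,x3,x28,x32,x34} W13={x8,x10,x28} W14={x10,x14,x30} W15={x4,x23,x30} W16={x4,x24,x32} W23={x25,x28,x33} W24={x13,x31,x35} W25={x25,x31,x36} W26={x7,x13,x32} W34={x10,x17,x19} W35={x2,x25,x27} W36={x9,x17,x27} W45={x6,x30,x31} W46={x13,x17,x18,x21} W56={x4,x22,x27}
  W123={x28} W126={x32} W134={x10} W145={x30} W156={x4} W235={x25} W245={x31} W246={x13} W346={x17} W356={x27}
C dims 6,15,10; δ0: rk_F7 6; δ1: rk_F7 9
Ȟ^0 = (6 − 6) − 0 = 0, so Ȟ^0 ≅ 0
Ȟ^1 = (15 − 9) − 6 = 0, so Ȟ^1 ≅ 0
Ȟ^2 = (10 − 0) − 9 = 1, so Ȟ^2 ≅ Z/7

Ȟ^0 = 0, Ȟ^1 = 0 and Ȟ^2 = Z/7


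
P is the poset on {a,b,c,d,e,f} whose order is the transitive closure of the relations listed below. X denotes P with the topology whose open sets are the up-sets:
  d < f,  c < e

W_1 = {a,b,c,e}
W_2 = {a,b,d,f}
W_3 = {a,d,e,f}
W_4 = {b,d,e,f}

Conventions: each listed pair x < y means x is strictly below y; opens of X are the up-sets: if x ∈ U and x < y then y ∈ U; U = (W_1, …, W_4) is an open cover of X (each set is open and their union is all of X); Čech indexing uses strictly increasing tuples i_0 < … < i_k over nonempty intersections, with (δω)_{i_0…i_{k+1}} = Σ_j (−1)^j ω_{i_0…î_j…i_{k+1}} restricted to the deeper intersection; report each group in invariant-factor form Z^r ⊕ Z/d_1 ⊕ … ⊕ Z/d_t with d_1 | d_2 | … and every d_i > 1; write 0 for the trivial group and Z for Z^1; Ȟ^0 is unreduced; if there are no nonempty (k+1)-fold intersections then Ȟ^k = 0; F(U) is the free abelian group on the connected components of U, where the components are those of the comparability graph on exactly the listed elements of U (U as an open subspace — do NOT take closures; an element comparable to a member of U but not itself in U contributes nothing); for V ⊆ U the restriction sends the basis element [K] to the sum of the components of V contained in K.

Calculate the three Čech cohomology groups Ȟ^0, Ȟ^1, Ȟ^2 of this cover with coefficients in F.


Ȟ^0(U;F) ≅ Z^4, Ȟ^1(U;F) ≅ 0, Ȟ^2(U;F) ≅ 0

nerve of the cover:
  W12={a,b} W13={a,e} W14={b,e} W23={a,d,f} W24={b,d,f} W34={d,e,f}
  W123={a} W124={b} W134={e} W234={d,f}
components per intersection:
  W1: {a} {b} {c,e}
  W2: {a} {b} {d,f}
  W3: {a} {d,f} {e}
  W4: {b} {d,f} {e}
  W12: {a} {b}
  W13: {a} {e}
  W14: {b} {e}
  W23: {a} {d,f}
  W24: {b} {d,f}
  W34: {d,f} {e}
  W123: {a}
  W124: {b}
  W134: {e}
  W234: {d,f}
C dims 12,12,4; δ0: rk 8, SNF 1^8; δ1: rk 4, SNF 1^4
Ȟ^0 = (12 − 8) − 0 = 4, so Ȟ^0 ≅ Z^4
Ȟ^1 = (12 − 4) − 8 = 0, so Ȟ^1 ≅ 0
Ȟ^2 = (4 − 0) − 4 = 0, so Ȟ^2 ≅ 0


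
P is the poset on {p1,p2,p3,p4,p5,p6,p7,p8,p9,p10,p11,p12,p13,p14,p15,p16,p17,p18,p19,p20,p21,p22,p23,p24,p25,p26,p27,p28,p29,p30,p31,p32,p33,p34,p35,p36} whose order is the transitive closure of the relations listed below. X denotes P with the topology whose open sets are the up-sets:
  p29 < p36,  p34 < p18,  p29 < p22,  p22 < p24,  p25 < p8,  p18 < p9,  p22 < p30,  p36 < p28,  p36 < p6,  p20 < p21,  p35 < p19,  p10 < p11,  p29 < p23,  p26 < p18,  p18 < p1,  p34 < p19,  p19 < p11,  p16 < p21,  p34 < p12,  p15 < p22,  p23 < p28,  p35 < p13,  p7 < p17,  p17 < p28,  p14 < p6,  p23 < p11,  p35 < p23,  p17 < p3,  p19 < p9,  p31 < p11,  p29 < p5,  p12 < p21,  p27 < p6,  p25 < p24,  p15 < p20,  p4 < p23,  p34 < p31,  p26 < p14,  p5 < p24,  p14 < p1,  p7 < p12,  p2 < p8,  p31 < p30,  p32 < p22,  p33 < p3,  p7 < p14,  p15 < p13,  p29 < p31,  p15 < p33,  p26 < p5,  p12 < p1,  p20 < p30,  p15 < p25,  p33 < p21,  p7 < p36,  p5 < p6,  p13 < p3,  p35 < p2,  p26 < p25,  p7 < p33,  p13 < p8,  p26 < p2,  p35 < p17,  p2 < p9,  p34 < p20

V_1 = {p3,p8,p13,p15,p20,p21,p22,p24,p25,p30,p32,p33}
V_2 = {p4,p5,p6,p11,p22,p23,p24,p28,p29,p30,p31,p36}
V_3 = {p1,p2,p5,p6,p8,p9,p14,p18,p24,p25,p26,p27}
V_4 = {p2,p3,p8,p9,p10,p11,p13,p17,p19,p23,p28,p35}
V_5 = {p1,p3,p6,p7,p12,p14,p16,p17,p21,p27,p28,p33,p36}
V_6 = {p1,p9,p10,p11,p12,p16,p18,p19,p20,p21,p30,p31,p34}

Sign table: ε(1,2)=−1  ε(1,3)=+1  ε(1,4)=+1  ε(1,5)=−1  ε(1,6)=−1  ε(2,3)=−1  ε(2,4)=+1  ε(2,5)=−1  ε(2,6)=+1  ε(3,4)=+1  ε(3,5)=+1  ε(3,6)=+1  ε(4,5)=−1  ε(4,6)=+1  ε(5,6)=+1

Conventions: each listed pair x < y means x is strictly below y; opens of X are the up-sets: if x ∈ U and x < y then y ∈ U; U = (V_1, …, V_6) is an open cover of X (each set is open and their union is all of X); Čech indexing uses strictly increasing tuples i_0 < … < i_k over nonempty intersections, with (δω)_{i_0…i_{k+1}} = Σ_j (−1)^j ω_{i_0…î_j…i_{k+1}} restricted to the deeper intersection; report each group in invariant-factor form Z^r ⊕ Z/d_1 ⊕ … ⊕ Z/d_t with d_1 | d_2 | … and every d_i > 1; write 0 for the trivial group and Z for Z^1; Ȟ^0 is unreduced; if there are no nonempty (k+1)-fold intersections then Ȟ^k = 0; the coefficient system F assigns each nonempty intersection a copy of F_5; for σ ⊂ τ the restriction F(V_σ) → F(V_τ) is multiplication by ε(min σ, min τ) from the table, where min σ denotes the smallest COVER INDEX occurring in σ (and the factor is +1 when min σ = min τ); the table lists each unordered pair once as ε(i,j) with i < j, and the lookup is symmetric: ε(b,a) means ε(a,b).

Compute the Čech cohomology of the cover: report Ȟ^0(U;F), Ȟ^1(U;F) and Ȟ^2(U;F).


Ȟ^0 ≅ 0,  Ȟ^1 ≅ 0,  Ȟ^2 ≅ Z/5

cover nerve:
  V12={p22,p24,p30} V13={p8,p24,p25} V14={p3,p8,p13} V15={p3,p21,p33} V16={p20,p21,p30} V23={p5,p6,p24} V24={p11,p23,p28} V25={p6,p28,p36} V26={p11,p30,p31} V34={p2,p8,p9} V35={p1,p6,p14,p27} V36={p1,p9,p18} V45={p3,p17,p28} V46={p9,p10,p11,p19} V56={p1,p12,p16,p21}
  V123={p24} V126={p30} V134={p8} V145={p3} V156={p21} V235={p6} V245={p28} V246={p11} V346={p9} V356={p1}
C dims 6,15,10; δ0: rk_F5 6; δ1: rk_F5 9
Ȟ^0: (6−6)−0=0 ⇒ 0
Ȟ^1: (15−9)−6=0 ⇒ 0
Ȟ^2: (10−0)−9=1 ⇒ Z/5


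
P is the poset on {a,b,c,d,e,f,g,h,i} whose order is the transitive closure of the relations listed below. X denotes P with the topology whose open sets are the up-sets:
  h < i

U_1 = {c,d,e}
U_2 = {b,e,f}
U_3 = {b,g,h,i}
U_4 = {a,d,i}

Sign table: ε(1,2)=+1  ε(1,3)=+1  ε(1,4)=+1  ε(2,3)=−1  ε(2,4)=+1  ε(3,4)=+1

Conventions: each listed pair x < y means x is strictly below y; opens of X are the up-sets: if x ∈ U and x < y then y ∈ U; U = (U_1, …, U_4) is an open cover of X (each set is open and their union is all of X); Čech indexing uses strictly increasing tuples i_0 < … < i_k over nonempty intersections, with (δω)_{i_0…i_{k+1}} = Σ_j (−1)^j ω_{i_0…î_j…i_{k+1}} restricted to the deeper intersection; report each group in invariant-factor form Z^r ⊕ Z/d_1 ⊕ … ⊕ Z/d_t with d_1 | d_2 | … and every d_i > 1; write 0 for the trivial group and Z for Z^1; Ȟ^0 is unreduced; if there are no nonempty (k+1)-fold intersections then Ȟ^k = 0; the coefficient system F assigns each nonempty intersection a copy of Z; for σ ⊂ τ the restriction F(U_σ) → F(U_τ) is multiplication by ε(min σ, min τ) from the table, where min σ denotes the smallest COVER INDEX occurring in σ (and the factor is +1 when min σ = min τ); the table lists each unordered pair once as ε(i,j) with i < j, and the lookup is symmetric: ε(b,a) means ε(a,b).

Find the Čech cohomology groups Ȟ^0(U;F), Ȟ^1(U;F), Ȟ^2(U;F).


cover nerve:
  U12={e} U14={d} U23={b} U34={i}
C dims 4,4; δ0: rk 4, SNF 1^3·2
Ȟ^0: (4−4)−0=0 ⇒ 0
Ȟ^1: (4−0)−4=0 plus torsion [2] ⇒ Z/2
Ȟ^2: (0−0)−0=0 ⇒ 0

Ȟ^0 = 0; Ȟ^1 = Z/2; Ȟ^2 = 0


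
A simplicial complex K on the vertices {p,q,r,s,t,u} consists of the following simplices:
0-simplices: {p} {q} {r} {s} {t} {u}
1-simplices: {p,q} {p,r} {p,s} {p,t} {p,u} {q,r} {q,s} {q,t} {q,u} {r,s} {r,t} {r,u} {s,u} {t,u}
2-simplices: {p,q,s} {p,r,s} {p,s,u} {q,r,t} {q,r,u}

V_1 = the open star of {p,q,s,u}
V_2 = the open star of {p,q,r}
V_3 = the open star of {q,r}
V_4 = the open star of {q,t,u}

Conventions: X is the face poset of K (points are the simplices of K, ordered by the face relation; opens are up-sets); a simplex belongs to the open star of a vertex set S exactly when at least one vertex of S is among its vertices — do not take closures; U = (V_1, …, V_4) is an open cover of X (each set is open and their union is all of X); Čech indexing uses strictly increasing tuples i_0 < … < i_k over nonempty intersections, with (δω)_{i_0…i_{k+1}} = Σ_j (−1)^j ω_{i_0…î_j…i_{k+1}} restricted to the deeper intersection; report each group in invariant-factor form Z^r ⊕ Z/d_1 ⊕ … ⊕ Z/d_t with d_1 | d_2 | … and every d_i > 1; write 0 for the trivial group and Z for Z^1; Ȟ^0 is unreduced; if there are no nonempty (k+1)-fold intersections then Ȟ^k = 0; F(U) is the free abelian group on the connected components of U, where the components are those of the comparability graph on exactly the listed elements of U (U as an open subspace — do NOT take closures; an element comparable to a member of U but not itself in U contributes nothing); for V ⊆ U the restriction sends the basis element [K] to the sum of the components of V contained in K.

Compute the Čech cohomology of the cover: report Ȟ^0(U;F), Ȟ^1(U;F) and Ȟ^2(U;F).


Ȟ^0(U;F) ≅ Z, Ȟ^1(U;F) ≅ Z, Ȟ^2(U;F) ≅ 0

nonempty overlaps:
  V1={{p},{q},{s},{u},{p,q},{p,r},{p,s},{p,t},{p,u},{q,r},{q,s},{q,t},{q,u},{r,s},{r,u},{s,u},{t,u},{p,q,s},{p,r,s},{p,s,u},{q,r,t},{q,r,u}} V2={{p},{q},{r},{p,q},{p,r},{p,s},{p,t},{p,u},{q,r},{q,s},{q,t},{q,u},{r,s},{r,t},{r,u},{p,q,s},{p,r,s},{p,s,u},{q,r,t},{q,r,u}} V3={{q},{r},{p,q},{p,r},{q,r},{q,s},{q,t},{q,u},{r,s},{r,t},{r,u},{p,q,s},{p,r,s},{q,r,t},{q,r,u}} V4={{q},{t},{u},{p,q},{p,t},{p,u},{q,r},{q,s},{q,t},{q,u},{r,t},{r,u},{s,u},{t,u},{p,q,s},{p,s,u},{q,r,t},{q,r,u}}
  V12={{p},{q},{p,q},{p,r},{p,s},{p,t},{p,u},{q,r},{q,s},{q,t},{q,u},{r,s},{r,u},{p,q,s},{p,r,s},{p,s,u},{q,r,t},{q,r,u}} V13={{q},{p,q},{p,r},{q,r},{q,s},{q,t},{q,u},{r,s},{r,u},{p,q,s},{p,r,s},{q,r,t},{q,r,u}} V14={{q},{u},{p,q},{p,t},{p,u},{q,r},{q,s},{q,t},{q,u},{r,u},{s,u},{t,u},{p,q,s},{p,s,u},{q,r,t},{q,r,u}} V23={{q},{r},{p,q},{p,r},{q,r},{q,s},{q,t},{q,u},{r,s},{r,t},{r,u},{p,q,s},{p,r,s},{q,r,t},{q,r,u}} V24={{q},{p,q},{p,t},{p,u},{q,r},{q,s},{q,t},{q,u},{r,t},{r,u},{p,q,s},{p,s,u},{q,r,t},{q,r,u}} V34={{q},{p,q},{q,r},{q,s},{q,t},{q,u},{r,t},{r,u},{p,q,s},{q,r,t},{q,r,u}}
  V123={{q},{p,q},{p,r},{q,r},{q,s},{q,t},{q,u},{r,s},{r,u},{p,q,s},{p,r,s},{q,r,t},{q,r,u}} V124={{q},{p,q},{p,t},{p,u},{q,r},{q,s},{q,t},{q,u},{r,u},{p,q,s},{p,s,u},{q,r,t},{q,r,u}} V134={{q},{p,q},{q,r},{q,s},{q,t},{q,u},{r,u},{p,q,s},{q,r,t},{q,r,u}} V234={{q},{p,q},{q,r},{q,s},{q,t},{q,u},{r,t},{r,u},{p,q,s},{q,r,t},{q,r,u}}
  V1234={{q},{p,q},{q,r},{q,s},{q,t},{q,u},{r,u},{p,q,s},{q,r,t},{q,r,u}}
components per intersection:
  V1: {{p},{q},{s},{u},{p,q},{p,r},{p,s},{p,t},{p,u},{q,r},{q,s},{q,t},{q,u},{r,s},{r,u},{s,u},{t,u},{p,q,s},{p,r,s},{p,s,u},{q,r,t},{q,r,u}}
  V2: {{p},{q},{r},{p,q},{p,r},{p,s},{p,t},{p,u},{q,r},{q,s},{q,t},{q,u},{r,s},{r,t},{r,u},{p,q,s},{p,r,s},{p,s,u},{q,r,t},{q,r,u}}
  V3: {{q},{r},{p,q},{p,r},{q,r},{q,s},{q,t},{q,u},{r,s},{r,t},{r,u},{p,q,s},{p,r,s},{q,r,t},{q,r,u}}
  V4: {{q},{t},{u},{p,q},{p,t},{p,u},{q,r},{q,s},{q,t},{q,u},{r,t},{r,u},{s,u},{t,u},{p,q,s},{p,s,u},{q,r,t},{q,r,u}}
  V12: {{p},{q},{p,q},{p,r},{p,s},{p,t},{p,u},{q,r},{q,s},{q,t},{q,u},{r,s},{r,u},{p,q,s},{p,r,s},{p,s,u},{q,r,t},{q,r,u}}
  V13: {{q},{p,q},{q,r},{q,s},{q,t},{q,u},{r,u},{p,q,s},{q,r,t},{q,r,u}} {{p,r},{r,s},{p,r,s}}
  V14: {{q},{u},{p,q},{p,u},{q,r},{q,s},{q,t},{q,u},{r,u},{s,u},{t,u},{p,q,s},{p,s,u},{q,r,t},{q,r,u}} {{p,t}}
  V23: {{q},{r},{p,q},{p,r},{q,r},{q,s},{q,t},{q,u},{r,s},{r,t},{r,u},{p,q,s},{p,r,s},{q,r,t},{q,r,u}}
  V24: {{q},{p,q},{q,r},{q,s},{q,t},{q,u},{r,t},{r,u},{p,q,s},{q,r,t},{q,r,u}} {{p,t}} {{p,u},{p,s,u}}
  V34: {{q},{p,q},{q,r},{q,s},{q,t},{q,u},{r,t},{r,u},{p,q,s},{q,r,t},{q,r,u}}
  V123: {{q},{p,q},{q,r},{q,s},{q,t},{q,u},{r,u},{p,q,s},{q,r,t},{q,r,u}} {{p,r},{r,s},{p,r,s}}
  V124: {{q},{p,q},{q,r},{q,s},{q,t},{q,u},{r,u},{p,q,s},{q,r,t},{q,r,u}} {{p,t}} {{p,u},{p,s,u}}
  V134: {{q},{p,q},{q,r},{q,s},{q,t},{q,u},{r,u},{p,q,s},{q,r,t},{q,r,u}}
  V234: {{q},{p,q},{q,r},{q,s},{q,t},{q,u},{r,t},{r,u},{p,q,s},{q,r,t},{q,r,u}}
  V1234: {{q},{p,q},{q,r},{q,s},{q,t},{q,u},{r,u},{p,q,s},{q,r,t},{q,r,u}}
C dims 4,10,7,1; δ0: rk 3, SNF 1^3; δ1: rk 6, SNF 1^6; δ2: rk 1, SNF 1^1
degree 0: 4−3−0 = 1 → Ȟ^0 ≅ Z
degree 1: 10−6−3 = 1 → Ȟ^1 ≅ Z
degree 2: 7−1−6 = 0 → Ȟ^2 ≅ 0


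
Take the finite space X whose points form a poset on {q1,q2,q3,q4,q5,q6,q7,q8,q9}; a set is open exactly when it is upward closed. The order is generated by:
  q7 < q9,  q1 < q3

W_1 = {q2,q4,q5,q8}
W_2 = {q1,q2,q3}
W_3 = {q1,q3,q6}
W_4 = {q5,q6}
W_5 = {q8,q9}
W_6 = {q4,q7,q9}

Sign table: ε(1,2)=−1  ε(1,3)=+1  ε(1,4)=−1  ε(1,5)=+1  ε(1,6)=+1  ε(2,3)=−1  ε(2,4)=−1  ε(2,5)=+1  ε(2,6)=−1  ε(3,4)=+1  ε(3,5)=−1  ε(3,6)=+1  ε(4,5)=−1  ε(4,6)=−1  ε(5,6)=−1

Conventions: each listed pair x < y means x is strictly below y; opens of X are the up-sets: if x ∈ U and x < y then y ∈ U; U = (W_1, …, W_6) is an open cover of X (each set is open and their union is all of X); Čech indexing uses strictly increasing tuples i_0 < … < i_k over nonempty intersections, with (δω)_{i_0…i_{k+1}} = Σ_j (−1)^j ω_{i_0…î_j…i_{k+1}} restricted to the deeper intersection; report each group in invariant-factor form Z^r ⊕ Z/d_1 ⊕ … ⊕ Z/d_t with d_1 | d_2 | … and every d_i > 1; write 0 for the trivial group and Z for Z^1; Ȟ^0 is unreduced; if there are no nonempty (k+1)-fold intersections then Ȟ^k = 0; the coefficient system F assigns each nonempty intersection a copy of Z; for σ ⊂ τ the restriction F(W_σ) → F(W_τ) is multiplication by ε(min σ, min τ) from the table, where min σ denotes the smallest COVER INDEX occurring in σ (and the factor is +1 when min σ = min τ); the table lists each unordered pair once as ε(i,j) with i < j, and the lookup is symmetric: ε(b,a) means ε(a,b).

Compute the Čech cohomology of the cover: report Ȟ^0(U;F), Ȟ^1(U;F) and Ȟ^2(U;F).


Ȟ^0(U;F) ≅ 0, Ȟ^1(U;F) ≅ Z ⊕ Z/2, Ȟ^2(U;F) ≅ 0

nerve of the cover:
  W12={q2} W14={q5} W15={q8} W16={q4} W23={q1,q3} W34={q6} W56={q9}
C dims 6,7; δ0: rk 6, SNF 1^5·2
Ȟ^0 = (6 − 6) − 0 = 0, so Ȟ^0 ≅ 0
Ȟ^1 = (7 − 0) − 6 = 1 plus torsion [2], so Ȟ^1 ≅ Z ⊕ Z/2
Ȟ^2 = (0 − 0) − 0 = 0, so Ȟ^2 ≅ 0


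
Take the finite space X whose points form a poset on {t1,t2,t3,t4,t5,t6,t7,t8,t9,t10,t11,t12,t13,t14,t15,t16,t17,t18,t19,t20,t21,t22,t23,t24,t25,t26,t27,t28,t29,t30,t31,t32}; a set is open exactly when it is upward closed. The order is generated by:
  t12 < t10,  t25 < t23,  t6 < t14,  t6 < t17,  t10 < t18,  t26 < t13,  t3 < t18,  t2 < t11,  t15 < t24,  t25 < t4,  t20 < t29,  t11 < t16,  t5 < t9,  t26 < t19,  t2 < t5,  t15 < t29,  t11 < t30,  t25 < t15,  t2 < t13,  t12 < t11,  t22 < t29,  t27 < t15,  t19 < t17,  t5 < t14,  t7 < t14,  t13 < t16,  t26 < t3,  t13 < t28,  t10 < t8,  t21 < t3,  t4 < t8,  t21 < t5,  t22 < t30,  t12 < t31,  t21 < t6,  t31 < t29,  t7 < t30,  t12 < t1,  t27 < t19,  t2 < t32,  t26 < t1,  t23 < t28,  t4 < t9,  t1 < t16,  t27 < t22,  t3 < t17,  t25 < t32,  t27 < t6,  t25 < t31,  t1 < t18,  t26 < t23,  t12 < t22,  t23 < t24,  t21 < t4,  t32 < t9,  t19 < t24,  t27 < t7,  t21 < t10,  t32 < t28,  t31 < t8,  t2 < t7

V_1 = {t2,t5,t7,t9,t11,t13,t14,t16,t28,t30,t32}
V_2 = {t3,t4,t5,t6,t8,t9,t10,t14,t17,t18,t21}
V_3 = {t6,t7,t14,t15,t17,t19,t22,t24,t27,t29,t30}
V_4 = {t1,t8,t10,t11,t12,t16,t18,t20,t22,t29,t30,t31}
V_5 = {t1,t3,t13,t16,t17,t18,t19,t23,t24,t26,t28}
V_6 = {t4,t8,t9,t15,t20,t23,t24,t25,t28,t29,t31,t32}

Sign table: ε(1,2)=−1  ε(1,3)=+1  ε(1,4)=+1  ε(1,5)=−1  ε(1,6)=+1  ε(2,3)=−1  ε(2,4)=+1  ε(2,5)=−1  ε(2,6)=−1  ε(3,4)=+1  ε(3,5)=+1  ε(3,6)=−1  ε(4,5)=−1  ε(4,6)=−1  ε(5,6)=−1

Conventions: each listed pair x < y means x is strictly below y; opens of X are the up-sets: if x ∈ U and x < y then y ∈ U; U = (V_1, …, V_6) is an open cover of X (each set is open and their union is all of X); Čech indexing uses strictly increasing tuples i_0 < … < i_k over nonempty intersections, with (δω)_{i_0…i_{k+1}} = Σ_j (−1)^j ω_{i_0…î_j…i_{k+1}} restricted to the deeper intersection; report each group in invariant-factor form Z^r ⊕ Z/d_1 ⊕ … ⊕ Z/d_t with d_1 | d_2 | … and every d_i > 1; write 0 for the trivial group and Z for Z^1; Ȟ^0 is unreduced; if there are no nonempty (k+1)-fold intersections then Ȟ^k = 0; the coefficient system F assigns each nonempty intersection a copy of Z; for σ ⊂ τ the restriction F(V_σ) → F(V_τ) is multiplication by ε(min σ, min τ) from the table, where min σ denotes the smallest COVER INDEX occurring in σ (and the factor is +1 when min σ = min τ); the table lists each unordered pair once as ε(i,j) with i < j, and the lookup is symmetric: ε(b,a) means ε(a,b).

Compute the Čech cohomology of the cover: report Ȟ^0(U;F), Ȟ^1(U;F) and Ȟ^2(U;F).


Ȟ^0(U;F) ≅ 0, Ȟ^1(U;F) ≅ Z/2 and Ȟ^2(U;F) ≅ Z

nerve of the cover:
  V12={t5,t9,t14} V13={t7,t14,t30} V14={t11,t16,t30} V15={t13,t16,t28} V16={t9,t28,t32} V23={t6,t14,t17} V24={t8,t10,t18} V25={t3,t17,t18} V26={t4,t8,t9} V34={t22,t29,t30} V35={t17,t19,t24} V36={t15,t24,t29} V45={t1,t16,t18} V46={t8,t20,t29,t31} V56={t23,t24,t28}
  V123={t14} V126={t9} V134={t30} V145={t16} V156={t28} V235={t17} V245={t18} V246={t8} V346={t29} V356={t24}
C dims 6,15,10; δ0: rk 6, SNF 1^5·2; δ1: rk 9, SNF 1^9
Ȟ^0 = (6 − 6) − 0 = 0, so Ȟ^0 ≅ 0
Ȟ^1 = (15 − 9) − 6 = 0 plus torsion [2], so Ȟ^1 ≅ Z/2
Ȟ^2 = (10 − 0) − 9 = 1, so Ȟ^2 ≅ Z


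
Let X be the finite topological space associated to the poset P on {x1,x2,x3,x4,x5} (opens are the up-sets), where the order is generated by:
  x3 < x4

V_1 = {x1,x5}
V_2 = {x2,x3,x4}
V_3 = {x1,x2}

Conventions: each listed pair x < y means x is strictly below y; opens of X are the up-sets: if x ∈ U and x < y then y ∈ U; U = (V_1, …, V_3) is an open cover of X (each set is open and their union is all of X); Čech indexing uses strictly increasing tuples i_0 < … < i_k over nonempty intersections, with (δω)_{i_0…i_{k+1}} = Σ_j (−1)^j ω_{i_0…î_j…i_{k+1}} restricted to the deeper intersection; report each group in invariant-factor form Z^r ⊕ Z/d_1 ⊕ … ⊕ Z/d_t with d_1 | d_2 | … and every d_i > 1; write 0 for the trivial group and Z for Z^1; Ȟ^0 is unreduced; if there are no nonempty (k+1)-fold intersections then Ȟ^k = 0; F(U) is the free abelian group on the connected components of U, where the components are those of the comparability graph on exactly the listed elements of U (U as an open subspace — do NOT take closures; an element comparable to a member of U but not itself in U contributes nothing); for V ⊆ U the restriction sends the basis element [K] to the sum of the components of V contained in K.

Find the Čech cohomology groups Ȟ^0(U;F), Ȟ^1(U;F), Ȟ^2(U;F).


nonempty overlaps:
  V13={x1} V23={x2}
components per intersection:
  V1: {x1} {x5}
  V2: {x2} {x3,x4}
  V3: {x1} {x2}
  V13: {x1}
  V23: {x2}
C dims 6,2; δ0: rk 2, SNF 1^2
degree 0: 6−2−0 = 4 → Ȟ^0 ≅ Z^4
degree 1: 2−0−2 = 0 → Ȟ^1 ≅ 0
degree 2: 0−0−0 = 0 → Ȟ^2 ≅ 0

Ȟ^0(U;F) ≅ Z^4, Ȟ^1(U;F) ≅ 0, Ȟ^2(U;F) ≅ 0


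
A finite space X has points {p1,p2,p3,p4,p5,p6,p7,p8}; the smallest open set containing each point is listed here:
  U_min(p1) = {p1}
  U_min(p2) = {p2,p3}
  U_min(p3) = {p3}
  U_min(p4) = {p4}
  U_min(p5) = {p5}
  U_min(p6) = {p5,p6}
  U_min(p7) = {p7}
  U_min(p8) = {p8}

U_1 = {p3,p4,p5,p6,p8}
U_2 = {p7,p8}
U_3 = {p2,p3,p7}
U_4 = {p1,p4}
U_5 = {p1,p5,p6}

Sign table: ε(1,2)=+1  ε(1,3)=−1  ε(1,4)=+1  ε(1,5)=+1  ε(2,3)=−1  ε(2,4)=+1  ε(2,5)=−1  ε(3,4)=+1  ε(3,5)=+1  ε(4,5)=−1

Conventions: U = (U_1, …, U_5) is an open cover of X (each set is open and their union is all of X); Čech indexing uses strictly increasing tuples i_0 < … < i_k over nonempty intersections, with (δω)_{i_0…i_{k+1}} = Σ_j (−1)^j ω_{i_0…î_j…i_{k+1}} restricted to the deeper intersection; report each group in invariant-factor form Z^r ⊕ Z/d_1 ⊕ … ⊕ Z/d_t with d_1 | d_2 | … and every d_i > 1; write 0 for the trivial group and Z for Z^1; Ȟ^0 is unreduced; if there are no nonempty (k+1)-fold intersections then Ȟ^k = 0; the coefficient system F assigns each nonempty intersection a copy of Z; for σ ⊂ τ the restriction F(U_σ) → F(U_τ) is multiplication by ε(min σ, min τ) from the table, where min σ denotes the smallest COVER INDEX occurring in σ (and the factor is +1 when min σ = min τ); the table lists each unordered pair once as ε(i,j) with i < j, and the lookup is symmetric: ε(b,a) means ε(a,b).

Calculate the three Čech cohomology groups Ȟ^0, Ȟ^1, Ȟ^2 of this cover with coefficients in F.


nonempty intersections:
  U12={p8} U13={p3} U14={p4} U15={p5,p6} U23={p7} U45={p1}
C dims 5,6; δ0: rk 5, SNF 1^4·2
Ȟ^0: (5−5)−0=0 ⇒ 0
Ȟ^1: (6−0)−5=1 plus torsion [2] ⇒ Z ⊕ Z/2
Ȟ^2: (0−0)−0=0 ⇒ 0

Ȟ^0(U;F) ≅ 0,  Ȟ^1(U;F) ≅ Z ⊕ Z/2,  Ȟ^2(U;F) ≅ 0


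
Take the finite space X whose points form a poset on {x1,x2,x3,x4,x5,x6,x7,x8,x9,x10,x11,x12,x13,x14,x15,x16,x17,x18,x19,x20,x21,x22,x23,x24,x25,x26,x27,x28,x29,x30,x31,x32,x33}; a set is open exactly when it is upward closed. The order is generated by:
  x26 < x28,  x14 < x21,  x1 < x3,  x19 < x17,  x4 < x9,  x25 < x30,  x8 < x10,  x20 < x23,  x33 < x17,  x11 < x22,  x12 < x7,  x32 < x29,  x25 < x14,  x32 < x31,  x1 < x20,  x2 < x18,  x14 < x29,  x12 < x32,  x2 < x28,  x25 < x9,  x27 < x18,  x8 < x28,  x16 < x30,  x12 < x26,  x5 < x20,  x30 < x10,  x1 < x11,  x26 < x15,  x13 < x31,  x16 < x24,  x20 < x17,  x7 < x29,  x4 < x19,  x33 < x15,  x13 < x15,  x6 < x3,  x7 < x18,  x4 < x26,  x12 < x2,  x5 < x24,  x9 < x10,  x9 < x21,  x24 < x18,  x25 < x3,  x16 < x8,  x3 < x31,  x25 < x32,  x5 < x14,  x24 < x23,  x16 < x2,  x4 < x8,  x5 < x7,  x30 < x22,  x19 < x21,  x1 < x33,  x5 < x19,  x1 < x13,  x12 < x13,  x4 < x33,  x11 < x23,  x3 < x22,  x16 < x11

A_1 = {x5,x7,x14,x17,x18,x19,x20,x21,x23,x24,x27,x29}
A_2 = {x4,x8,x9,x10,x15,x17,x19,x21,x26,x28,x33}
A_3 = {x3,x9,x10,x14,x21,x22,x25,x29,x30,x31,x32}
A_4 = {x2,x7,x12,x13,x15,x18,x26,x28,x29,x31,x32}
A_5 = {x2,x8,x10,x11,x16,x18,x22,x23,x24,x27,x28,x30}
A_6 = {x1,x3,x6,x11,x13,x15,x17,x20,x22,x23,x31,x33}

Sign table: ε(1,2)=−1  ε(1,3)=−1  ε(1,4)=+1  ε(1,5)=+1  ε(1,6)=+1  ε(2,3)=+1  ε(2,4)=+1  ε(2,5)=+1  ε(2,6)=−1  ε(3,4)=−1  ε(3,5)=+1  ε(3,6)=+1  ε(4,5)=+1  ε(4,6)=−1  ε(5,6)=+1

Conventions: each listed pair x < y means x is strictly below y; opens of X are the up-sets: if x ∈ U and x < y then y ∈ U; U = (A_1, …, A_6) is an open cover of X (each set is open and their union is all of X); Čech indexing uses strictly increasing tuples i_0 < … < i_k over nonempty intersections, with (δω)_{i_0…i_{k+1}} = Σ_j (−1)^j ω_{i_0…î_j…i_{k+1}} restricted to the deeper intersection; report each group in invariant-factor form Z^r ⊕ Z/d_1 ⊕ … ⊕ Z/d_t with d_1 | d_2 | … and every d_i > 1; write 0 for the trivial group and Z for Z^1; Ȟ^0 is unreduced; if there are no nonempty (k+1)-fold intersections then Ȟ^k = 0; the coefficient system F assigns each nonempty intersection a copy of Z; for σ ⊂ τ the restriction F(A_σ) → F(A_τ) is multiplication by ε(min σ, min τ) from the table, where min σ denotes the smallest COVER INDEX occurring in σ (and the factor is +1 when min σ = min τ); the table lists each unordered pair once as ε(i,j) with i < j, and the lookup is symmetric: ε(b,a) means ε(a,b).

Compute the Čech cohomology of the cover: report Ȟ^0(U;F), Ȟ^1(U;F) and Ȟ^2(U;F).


cover nerve:
  A12={x17,x19,x21} A13={x14,x21,x29} A14={x7,x18,x29} A15={x18,x23,x24,x27} A16={x17,x20,x23} A23={x9,x10,x21} A24={x15,x26,x28} A25={x8,x10,x28} A26={x15,x17,x33} A34={x29,x31,x32} A35={x10,x22,x30} A36={x3,x22,x31} A45={x2,x18,x28} A46={x13,x15,x31} A56={x11,x22,x23}
  A123={x21} A126={x17} A134={x29} A145={x18} A156={x23} A235={x10} A245={x28} A246={x15} A346={x31} A356={x22}
C dims 6,15,10; δ0: rk 6, SNF 1^5·2; δ1: rk 9, SNF 1^9
Ȟ^0: (6−6)−0=0 ⇒ 0
Ȟ^1: (15−9)−6=0 plus torsion [2] ⇒ Z/2
Ȟ^2: (10−0)−9=1 ⇒ Z

Ȟ^0 ≅ 0,  Ȟ^1 ≅ Z/2,  Ȟ^2 ≅ Z


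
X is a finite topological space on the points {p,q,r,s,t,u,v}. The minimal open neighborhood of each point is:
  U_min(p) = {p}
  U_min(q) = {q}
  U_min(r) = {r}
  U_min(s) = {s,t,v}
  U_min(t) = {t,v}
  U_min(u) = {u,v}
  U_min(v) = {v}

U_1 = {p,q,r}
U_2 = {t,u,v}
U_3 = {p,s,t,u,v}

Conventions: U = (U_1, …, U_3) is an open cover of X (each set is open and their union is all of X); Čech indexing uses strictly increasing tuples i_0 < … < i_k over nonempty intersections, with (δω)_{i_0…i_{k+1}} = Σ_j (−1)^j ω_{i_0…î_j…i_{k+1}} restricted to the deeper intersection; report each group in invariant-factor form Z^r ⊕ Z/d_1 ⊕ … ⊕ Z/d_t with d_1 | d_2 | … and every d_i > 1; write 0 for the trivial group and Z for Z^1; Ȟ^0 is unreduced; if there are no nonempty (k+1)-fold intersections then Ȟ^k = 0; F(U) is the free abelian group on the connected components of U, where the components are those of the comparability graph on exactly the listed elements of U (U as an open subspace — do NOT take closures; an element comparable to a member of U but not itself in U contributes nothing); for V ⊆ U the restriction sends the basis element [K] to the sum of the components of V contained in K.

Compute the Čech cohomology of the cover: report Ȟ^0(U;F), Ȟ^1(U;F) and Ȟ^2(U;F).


cover nerve:
  U13={p} U23={t,u,v}
components per intersection:
  U1: {p} {q} {r}
  U2: {t,u,v}
  U3: {p} {s,t,u,v}
  U13: {p}
  U23: {t,u,v}
C dims 6,2; δ0: rk 2, SNF 1^2
Ȟ^0: (6−2)−0=4 ⇒ Z^4
Ȟ^1: (2−0)−2=0 ⇒ 0
Ȟ^2: (0−0)−0=0 ⇒ 0

Ȟ^0 = Z^4; Ȟ^1 = 0; Ȟ^2 = 0


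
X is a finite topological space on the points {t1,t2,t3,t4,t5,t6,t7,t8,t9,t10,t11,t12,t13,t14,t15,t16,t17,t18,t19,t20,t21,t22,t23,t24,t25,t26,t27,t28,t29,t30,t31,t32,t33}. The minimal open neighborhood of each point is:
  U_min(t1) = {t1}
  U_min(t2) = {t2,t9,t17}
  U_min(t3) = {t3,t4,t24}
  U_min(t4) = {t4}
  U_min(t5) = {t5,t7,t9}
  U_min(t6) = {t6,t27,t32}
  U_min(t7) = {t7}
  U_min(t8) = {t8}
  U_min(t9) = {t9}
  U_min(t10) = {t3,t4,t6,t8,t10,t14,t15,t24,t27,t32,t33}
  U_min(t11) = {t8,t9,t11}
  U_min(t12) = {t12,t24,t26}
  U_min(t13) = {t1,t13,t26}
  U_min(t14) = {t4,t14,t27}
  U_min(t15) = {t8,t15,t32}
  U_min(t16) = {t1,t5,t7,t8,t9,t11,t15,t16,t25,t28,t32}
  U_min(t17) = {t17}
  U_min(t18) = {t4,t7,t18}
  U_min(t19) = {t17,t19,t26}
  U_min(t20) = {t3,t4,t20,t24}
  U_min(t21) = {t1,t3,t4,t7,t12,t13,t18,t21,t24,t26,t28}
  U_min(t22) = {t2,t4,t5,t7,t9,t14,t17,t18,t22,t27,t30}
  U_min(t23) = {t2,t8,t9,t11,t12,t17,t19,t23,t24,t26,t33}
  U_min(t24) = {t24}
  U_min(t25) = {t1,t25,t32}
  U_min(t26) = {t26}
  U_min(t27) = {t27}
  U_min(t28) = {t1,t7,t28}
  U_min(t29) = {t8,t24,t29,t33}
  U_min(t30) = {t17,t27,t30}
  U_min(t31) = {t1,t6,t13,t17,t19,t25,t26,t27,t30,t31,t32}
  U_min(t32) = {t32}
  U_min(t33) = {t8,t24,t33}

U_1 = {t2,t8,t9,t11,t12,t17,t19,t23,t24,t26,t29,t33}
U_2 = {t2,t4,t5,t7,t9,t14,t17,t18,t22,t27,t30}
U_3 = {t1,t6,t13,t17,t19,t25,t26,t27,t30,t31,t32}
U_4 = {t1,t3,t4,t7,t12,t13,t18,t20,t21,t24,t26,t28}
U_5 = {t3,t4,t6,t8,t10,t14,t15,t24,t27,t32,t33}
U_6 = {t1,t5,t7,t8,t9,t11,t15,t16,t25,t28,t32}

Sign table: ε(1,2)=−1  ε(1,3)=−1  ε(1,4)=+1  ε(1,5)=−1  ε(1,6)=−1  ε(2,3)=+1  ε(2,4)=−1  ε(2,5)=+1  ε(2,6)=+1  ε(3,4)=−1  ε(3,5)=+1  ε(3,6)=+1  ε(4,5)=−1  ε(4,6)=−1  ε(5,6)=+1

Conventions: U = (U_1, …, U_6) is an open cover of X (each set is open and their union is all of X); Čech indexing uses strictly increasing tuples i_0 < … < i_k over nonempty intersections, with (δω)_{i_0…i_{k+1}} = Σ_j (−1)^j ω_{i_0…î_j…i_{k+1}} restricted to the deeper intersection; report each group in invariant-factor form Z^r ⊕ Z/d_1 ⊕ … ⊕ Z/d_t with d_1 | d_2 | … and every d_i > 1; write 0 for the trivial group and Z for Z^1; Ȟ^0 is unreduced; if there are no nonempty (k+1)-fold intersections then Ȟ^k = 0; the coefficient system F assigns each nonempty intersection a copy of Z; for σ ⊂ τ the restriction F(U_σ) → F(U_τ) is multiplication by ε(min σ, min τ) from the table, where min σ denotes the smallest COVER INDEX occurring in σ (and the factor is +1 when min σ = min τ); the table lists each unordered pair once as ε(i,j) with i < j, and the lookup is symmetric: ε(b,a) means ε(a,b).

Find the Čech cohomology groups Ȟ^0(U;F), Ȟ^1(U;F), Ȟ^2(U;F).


nonempty intersections:
  U12={t2,t9,t17} U13={t17,t19,t26} U14={t12,t24,t26} U15={t8,t24,t33} U16={t8,t9,t11} U23={t17,t27,t30} U24={t4,t7,t18} U25={t4,t14,t27} U26={t5,t7,t9} U34={t1,t13,t26} U35={t6,t27,t32} U36={t1,t25,t32} U45={t3,t4,t24} U46={t1,t7,t28} U56={t8,t15,t32}
  U123={t17} U126={t9} U134={t26} U145={t24} U156={t8} U235={t27} U245={t4} U246={t7} U346={t1} U356={t32}
C dims 6,15,10; δ0: rk 5, SNF 1^5; δ1: rk 10, SNF 1^9·2
Ȟ^0: (6−5)−0=1 ⇒ Z
Ȟ^1: (15−10)−5=0 ⇒ 0
Ȟ^2: (10−0)−10=0 plus torsion [2] ⇒ Z/2

Ȟ^0 ≅ Z; Ȟ^1 ≅ 0; Ȟ^2 ≅ Z/2


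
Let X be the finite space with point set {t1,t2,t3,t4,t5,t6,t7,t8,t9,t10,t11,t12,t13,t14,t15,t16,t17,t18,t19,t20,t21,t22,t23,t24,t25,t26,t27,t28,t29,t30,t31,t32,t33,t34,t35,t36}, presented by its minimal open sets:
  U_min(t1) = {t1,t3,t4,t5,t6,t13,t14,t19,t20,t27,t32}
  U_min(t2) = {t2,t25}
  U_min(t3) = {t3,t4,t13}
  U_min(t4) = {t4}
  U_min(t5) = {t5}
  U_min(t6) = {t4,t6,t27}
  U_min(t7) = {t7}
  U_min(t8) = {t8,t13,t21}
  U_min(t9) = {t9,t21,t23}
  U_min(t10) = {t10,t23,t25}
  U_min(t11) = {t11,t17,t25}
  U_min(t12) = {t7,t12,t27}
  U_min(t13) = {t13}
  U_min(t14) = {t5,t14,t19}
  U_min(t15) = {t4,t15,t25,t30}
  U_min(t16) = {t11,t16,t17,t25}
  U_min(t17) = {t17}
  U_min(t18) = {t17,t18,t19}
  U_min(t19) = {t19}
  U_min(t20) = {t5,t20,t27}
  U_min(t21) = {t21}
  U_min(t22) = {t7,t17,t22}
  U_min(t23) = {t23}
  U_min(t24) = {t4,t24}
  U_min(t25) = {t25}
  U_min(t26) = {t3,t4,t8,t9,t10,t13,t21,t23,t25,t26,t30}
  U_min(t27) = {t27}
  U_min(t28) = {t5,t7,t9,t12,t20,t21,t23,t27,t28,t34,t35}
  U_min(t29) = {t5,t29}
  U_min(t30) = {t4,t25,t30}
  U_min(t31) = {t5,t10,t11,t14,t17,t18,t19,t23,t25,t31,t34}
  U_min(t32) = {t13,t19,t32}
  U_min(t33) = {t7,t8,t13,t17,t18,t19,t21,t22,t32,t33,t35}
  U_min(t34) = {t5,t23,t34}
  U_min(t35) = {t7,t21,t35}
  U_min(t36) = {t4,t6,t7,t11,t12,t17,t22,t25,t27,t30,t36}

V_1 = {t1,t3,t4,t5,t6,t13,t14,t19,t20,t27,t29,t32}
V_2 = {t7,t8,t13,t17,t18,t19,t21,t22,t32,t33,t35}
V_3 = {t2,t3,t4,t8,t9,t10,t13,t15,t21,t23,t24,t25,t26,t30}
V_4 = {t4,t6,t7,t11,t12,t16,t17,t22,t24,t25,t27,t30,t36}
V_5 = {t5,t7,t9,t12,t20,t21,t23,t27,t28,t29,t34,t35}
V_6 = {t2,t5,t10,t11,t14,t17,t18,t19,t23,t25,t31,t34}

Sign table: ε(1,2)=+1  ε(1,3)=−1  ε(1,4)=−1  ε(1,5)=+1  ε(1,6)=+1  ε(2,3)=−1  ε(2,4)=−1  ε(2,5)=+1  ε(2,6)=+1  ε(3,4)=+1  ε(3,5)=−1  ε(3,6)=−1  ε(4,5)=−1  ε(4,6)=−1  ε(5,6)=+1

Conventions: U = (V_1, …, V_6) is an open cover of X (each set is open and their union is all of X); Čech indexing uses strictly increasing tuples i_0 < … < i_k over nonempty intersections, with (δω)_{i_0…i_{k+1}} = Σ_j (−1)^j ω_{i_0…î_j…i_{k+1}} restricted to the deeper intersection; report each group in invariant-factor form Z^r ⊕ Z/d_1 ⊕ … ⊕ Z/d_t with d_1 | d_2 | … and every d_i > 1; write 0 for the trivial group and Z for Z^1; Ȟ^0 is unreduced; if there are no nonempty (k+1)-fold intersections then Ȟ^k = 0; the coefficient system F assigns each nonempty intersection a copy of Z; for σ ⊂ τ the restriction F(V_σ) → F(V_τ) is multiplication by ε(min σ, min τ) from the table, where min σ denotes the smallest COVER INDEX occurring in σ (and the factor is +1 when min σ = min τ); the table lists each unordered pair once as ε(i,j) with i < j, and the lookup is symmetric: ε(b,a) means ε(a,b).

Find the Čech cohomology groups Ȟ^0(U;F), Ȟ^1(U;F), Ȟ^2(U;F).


intersection data:
  V12={t13,t19,t32} V13={t3,t4,t13} V14={t4,t6,t27} V15={t5,t20,t27,t29} V16={t5,t14,t19} V23={t8,t13,t21} V24={t7,t17,t22} V25={t7,t21,t35} V26={t17,t18,t19} V34={t4,t24,t25,t30} V35={t9,t21,t23} V36={t2,t10,t23,t25} V45={t7,t12,t27} V46={t11,t17,t25} V56={t5,t23,t34}
  V123={t13} V126={t19} V134={t4} V145={t27} V156={t5} V235={t21} V245={t7} V246={t17} V346={t25} V356={t23}
C dims 6,15,10; δ0: rk 5, SNF 1^5; δ1: rk 10, SNF 1^9·2
Ȟ^0 = (6 − 5) − 0 = 1, so Ȟ^0 ≅ Z
Ȟ^1 = (15 − 10) − 5 = 0, so Ȟ^1 ≅ 0
Ȟ^2 = (10 − 0) − 10 = 0 plus torsion [2], so Ȟ^2 ≅ Z/2

Ȟ^0(U;F) ≅ Z, Ȟ^1(U;F) ≅ 0 and Ȟ^2(U;F) ≅ Z/2
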